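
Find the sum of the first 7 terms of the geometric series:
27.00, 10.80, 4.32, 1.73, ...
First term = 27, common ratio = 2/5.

Sₙ = a(1 - rⁿ) / (1 - r)
S_7 = 27(1 - (2/5)^7) / (1 - (2/5))
S_7 = 27(1 - (128/78125)) / (3/5)
S_7 = 701973/15625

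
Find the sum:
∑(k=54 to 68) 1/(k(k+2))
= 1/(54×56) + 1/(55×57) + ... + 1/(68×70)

Partial fractions: 1/(k(k+2)) = (1/2)[1/k - 1/(k+2)]
Telescoping leaves the first two and last two terms:
= (1/2)[1/54 + 1/55 - 1/69 - 1/70]
= 947/239085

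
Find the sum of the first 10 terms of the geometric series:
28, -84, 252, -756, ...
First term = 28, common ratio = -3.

Sₙ = a(1 - rⁿ) / (1 - r)
S_10 = 28(1 - (-3)^10) / (1 - (-3))
S_10 = 28(1 - 59049) / (4)
S_10 = -413336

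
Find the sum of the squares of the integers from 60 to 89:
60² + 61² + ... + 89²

Use ∑_{k=1}^{n} k² = n(n+1)(2n+1)/6, then subtract the first 59 terms.
∑_{k=1}^{89} k² = 89×90×179/6 = 238965
∑_{k=1}^{59} k² = 59×60×119/6 = 70210
∑_{k=60}^{89} k² = 238965 - 70210 = 168755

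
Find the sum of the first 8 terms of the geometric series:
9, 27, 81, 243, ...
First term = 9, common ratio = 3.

Sₙ = a(1 - rⁿ) / (1 - r)
S_8 = 9(1 - 3^8) / (1 - 3)
S_8 = 9(1 - 6561) / (-2)
S_8 = 29520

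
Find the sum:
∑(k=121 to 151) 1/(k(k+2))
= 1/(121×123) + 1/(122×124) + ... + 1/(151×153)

Partial fractions: 1/(k(k+2)) = (1/2)[1/k - 1/(k+2)]
Telescoping leaves the first two and last two terms:
= (1/2)[1/121 + 1/122 - 1/152 - 1/153]
= 574399/343305072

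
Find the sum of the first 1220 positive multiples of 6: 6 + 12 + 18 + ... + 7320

Factor out 6: = 6(1 + 2 + ... + 1220) = 6 × n(n+1)/2
= 6 × 1220×1221/2
= 6 × 744810
= 4468860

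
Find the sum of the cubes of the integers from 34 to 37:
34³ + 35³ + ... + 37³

Use ∑_{k=1}^{n} k³ = [n(n+1)/2]², then subtract the first 33 terms.
∑_{k=1}^{37} k³ = [37×38/2]² = 703² = 494209
∑_{k=1}^{33} k³ = [33×34/2]² = 561² = 314721
∑_{k=34}^{37} k³ = 494209 - 314721 = 179488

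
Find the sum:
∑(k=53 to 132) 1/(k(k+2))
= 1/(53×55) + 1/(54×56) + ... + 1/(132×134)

Partial fractions: 1/(k(k+2)) = (1/2)[1/k - 1/(k+2)]
Telescoping leaves the first two and last two terms:
= (1/2)[1/53 + 1/54 - 1/133 - 1/134]
= 142850/12751641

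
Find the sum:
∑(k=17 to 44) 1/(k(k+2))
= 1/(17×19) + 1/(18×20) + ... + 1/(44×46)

Partial fractions: 1/(k(k+2)) = (1/2)[1/k - 1/(k+2)]
Telescoping leaves the first two and last two terms:
= (1/2)[1/17 + 1/18 - 1/45 - 1/46]
= 413/11730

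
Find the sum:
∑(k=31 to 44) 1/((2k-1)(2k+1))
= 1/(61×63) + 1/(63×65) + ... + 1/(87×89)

Partial fractions: 1/((2k-1)(2k+1)) = (1/2)[1/(2k-1) - 1/(2k+1)]
The series telescopes:
= (1/2)[1/61 - 1/89]
= 14/5429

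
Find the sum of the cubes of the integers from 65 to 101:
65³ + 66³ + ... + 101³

Use ∑_{k=1}^{n} k³ = [n(n+1)/2]², then subtract the first 64 terms.
∑_{k=1}^{101} k³ = [101×102/2]² = 5151² = 26532801
∑_{k=1}^{64} k³ = [64×65/2]² = 2080² = 4326400
∑_{k=65}^{101} k³ = 26532801 - 4326400 = 22206401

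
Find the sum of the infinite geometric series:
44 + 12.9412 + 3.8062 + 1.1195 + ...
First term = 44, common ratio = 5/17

For |r| < 1, S = a / (1 - r)
S = 44 / (1 - (5/17))
S = 44 / (12/17)
S = 187/3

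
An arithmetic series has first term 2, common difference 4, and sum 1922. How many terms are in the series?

Using S = n/2 × [2a + (n-1)d]
1922 = n/2 × [2(2) + (n-1)(4)]
1922 = n/2 × [4 + 4n - 4]
3844 = n × [0 + 4n]
4n² + (0)n - 3844 = 0
Discriminant: Δ = (0)² - 4(4)(-3844) = 0 + 61504 = 61504
√Δ = 248
n = [-(0) + √Δ] / (2·4) = (0 + 248) / 8 = 248 / 8 = 31
(The negative root is discarded since n must be a positive integer.)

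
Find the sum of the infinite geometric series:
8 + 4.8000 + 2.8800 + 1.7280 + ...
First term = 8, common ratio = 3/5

For |r| < 1, S = a / (1 - r)
S = 8 / (1 - (3/5))
S = 8 / (2/5)
S = 20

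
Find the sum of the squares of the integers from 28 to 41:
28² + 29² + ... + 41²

Use ∑_{k=1}^{n} k² = n(n+1)(2n+1)/6, then subtract the first 27 terms.
∑_{k=1}^{41} k² = 41×42×83/6 = 23821
∑_{k=1}^{27} k² = 27×28×55/6 = 6930
∑_{k=28}^{41} k² = 23821 - 6930 = 16891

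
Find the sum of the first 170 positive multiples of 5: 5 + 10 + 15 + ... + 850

Factor out 5: = 5(1 + 2 + ... + 170) = 5 × n(n+1)/2
= 5 × 170×171/2
= 5 × 14535
= 72675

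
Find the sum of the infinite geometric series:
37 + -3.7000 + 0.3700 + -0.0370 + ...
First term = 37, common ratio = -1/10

For |r| < 1, S = a / (1 - r)
S = 37 / (1 - (-1/10))
S = 37 / (11/10)
S = 370/11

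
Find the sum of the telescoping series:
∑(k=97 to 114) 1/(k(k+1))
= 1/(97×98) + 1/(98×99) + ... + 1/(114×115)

Partial fractions: 1/(k(k+1)) = 1/k - 1/(k+1)
The series telescopes:
= (1/97 - 1/98) + (1/98 - 1/99) + ... + (1/114 - 1/115)
= 1/97 - 1/115
= 18/11155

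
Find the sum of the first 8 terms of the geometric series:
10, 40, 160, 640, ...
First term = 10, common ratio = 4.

Sₙ = a(1 - rⁿ) / (1 - r)
S_8 = 10(1 - 4^8) / (1 - 4)
S_8 = 10(1 - 65536) / (-3)
S_8 = 218450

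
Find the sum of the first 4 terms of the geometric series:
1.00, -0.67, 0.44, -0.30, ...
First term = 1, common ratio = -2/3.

Sₙ = a(1 - rⁿ) / (1 - r)
S_4 = 1(1 - (-2/3)^4) / (1 - (-2/3))
S_4 = 1(1 - (16/81)) / (5/3)
S_4 = 13/27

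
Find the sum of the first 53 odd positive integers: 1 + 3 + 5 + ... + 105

Sum of first n odd numbers = n²
= 53²
= 2809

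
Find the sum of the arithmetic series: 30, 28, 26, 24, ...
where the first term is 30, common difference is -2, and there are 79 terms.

Sₙ = n/2 × (first + last)
Last term = a + (n-1)d = 30 + (79-1)×(-2) = -126
S_79 = 79/2 × (30 + (-126))
S_79 = 79/2 × (-96) = -3792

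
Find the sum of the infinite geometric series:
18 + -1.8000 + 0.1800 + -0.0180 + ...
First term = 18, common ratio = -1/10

For |r| < 1, S = a / (1 - r)
S = 18 / (1 - (-1/10))
S = 18 / (11/10)
S = 180/11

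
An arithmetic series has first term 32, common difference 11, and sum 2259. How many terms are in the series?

Using S = n/2 × [2a + (n-1)d]
2259 = n/2 × [2(32) + (n-1)(11)]
2259 = n/2 × [64 + 11n - 11]
4518 = n × [53 + 11n]
11n² + (53)n - 4518 = 0
Discriminant: Δ = (53)² - 4(11)(-4518) = 2809 + 198792 = 201601
√Δ = 449
n = [-(53) + √Δ] / (2·11) = (-53 + 449) / 22 = 396 / 22 = 18
(The negative root is discarded since n must be a positive integer.)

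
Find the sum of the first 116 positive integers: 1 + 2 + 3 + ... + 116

Formula: ∑k = n(n+1)/2
= 116×117/2
= 13572/2
= 6786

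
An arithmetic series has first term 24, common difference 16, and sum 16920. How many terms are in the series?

Using S = n/2 × [2a + (n-1)d]
16920 = n/2 × [2(24) + (n-1)(16)]
16920 = n/2 × [48 + 16n - 16]
33840 = n × [32 + 16n]
16n² + (32)n - 33840 = 0
Discriminant: Δ = (32)² - 4(16)(-33840) = 1024 + 2165760 = 2166784
√Δ = 1472
n = [-(32) + √Δ] / (2·16) = (-32 + 1472) / 32 = 1440 / 32 = 45
(The negative root is discarded since n must be a positive integer.)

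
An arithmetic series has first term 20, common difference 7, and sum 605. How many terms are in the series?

Using S = n/2 × [2a + (n-1)d]
605 = n/2 × [2(20) + (n-1)(7)]
605 = n/2 × [40 + 7n - 7]
1210 = n × [33 + 7n]
7n² + (33)n - 1210 = 0
Discriminant: Δ = (33)² - 4(7)(-1210) = 1089 + 33880 = 34969
√Δ = 187
n = [-(33) + √Δ] / (2·7) = (-33 + 187) / 14 = 154 / 14 = 11
(The negative root is discarded since n must be a positive integer.)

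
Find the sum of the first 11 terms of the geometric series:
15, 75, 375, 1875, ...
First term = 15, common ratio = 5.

Sₙ = a(1 - rⁿ) / (1 - r)
S_11 = 15(1 - 5^11) / (1 - 5)
S_11 = 15(1 - 48828125) / (-4)
S_11 = 183105465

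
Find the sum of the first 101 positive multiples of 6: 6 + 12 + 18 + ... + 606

Factor out 6: = 6(1 + 2 + ... + 101) = 6 × n(n+1)/2
= 6 × 101×102/2
= 6 × 5151
= 30906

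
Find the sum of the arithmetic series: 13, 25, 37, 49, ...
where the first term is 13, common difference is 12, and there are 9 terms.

Sₙ = n/2 × (first + last)
Last term = a + (n-1)d = 13 + (9-1)×12 = 109
S_9 = 9/2 × (13 + 109)
S_9 = 9/2 × 122 = 549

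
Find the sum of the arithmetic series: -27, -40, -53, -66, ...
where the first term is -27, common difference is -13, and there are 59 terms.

Sₙ = n/2 × (first + last)
Last term = a + (n-1)d = -27 + (59-1)×(-13) = -781
S_59 = 59/2 × (-27 + (-781))
S_59 = 59/2 × (-808) = -23836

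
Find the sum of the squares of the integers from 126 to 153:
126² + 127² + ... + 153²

Use ∑_{k=1}^{n} k² = n(n+1)(2n+1)/6, then subtract the first 125 terms.
∑_{k=1}^{153} k² = 153×154×307/6 = 1205589
∑_{k=1}^{125} k² = 125×126×251/6 = 658875
∑_{k=126}^{153} k² = 1205589 - 658875 = 546714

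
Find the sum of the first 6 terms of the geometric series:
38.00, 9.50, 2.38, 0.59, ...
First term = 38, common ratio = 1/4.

Sₙ = a(1 - rⁿ) / (1 - r)
S_6 = 38(1 - (1/4)^6) / (1 - (1/4))
S_6 = 38(1 - (1/4096)) / (3/4)
S_6 = 25935/512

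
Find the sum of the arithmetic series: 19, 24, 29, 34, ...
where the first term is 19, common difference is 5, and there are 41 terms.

Sₙ = n/2 × (first + last)
Last term = a + (n-1)d = 19 + (41-1)×5 = 219
S_41 = 41/2 × (19 + 219)
S_41 = 41/2 × 238 = 4879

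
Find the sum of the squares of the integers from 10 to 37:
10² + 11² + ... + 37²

Use ∑_{k=1}^{n} k² = n(n+1)(2n+1)/6, then subtract the first 9 terms.
∑_{k=1}^{37} k² = 37×38×75/6 = 17575
∑_{k=1}^{9} k² = 9×10×19/6 = 285
∑_{k=10}^{37} k² = 17575 - 285 = 17290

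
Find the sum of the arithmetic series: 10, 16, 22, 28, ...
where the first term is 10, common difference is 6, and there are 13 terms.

Sₙ = n/2 × (first + last)
Last term = a + (n-1)d = 10 + (13-1)×6 = 82
S_13 = 13/2 × (10 + 82)
S_13 = 13/2 × 92 = 598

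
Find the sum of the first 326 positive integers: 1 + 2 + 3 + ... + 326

Formula: ∑k = n(n+1)/2
= 326×327/2
= 106602/2
= 53301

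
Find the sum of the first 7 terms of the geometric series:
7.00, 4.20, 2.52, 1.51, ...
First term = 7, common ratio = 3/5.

Sₙ = a(1 - rⁿ) / (1 - r)
S_7 = 7(1 - (3/5)^7) / (1 - (3/5))
S_7 = 7(1 - (2187/78125)) / (2/5)
S_7 = 265783/15625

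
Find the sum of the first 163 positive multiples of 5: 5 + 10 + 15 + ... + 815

Factor out 5: = 5(1 + 2 + ... + 163) = 5 × n(n+1)/2
= 5 × 163×164/2
= 5 × 13366
= 66830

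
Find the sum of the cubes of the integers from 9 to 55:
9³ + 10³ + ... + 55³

Use ∑_{k=1}^{n} k³ = [n(n+1)/2]², then subtract the first 8 terms.
∑_{k=1}^{55} k³ = [55×56/2]² = 1540² = 2371600
∑_{k=1}^{8} k³ = [8×9/2]² = 36² = 1296
∑_{k=9}^{55} k³ = 2371600 - 1296 = 2370304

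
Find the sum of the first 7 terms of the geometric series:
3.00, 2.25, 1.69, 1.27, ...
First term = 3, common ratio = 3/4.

Sₙ = a(1 - rⁿ) / (1 - r)
S_7 = 3(1 - (3/4)^7) / (1 - (3/4))
S_7 = 3(1 - (2187/16384)) / (1/4)
S_7 = 42591/4096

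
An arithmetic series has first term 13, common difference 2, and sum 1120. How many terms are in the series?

Using S = n/2 × [2a + (n-1)d]
1120 = n/2 × [2(13) + (n-1)(2)]
1120 = n/2 × [26 + 2n - 2]
2240 = n × [24 + 2n]
2n² + (24)n - 2240 = 0
Discriminant: Δ = (24)² - 4(2)(-2240) = 576 + 17920 = 18496
√Δ = 136
n = [-(24) + √Δ] / (2·2) = (-24 + 136) / 4 = 112 / 4 = 28
(The negative root is discarded since n must be a positive integer.)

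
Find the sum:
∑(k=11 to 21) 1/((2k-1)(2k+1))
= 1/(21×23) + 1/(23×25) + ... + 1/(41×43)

Partial fractions: 1/((2k-1)(2k+1)) = (1/2)[1/(2k-1) - 1/(2k+1)]
The series telescopes:
= (1/2)[1/21 - 1/43]
= 11/903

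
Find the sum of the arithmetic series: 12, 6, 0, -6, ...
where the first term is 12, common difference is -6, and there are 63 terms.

Sₙ = n/2 × (first + last)
Last term = a + (n-1)d = 12 + (63-1)×(-6) = -360
S_63 = 63/2 × (12 + (-360))
S_63 = 63/2 × (-348) = -10962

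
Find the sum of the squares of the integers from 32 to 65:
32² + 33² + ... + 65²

Use ∑_{k=1}^{n} k² = n(n+1)(2n+1)/6, then subtract the first 31 terms.
∑_{k=1}^{65} k² = 65×66×131/6 = 93665
∑_{k=1}^{31} k² = 31×32×63/6 = 10416
∑_{k=32}^{65} k² = 93665 - 10416 = 83249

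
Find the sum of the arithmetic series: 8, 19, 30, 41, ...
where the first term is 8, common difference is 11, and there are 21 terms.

Sₙ = n/2 × (first + last)
Last term = a + (n-1)d = 8 + (21-1)×11 = 228
S_21 = 21/2 × (8 + 228)
S_21 = 21/2 × 236 = 2478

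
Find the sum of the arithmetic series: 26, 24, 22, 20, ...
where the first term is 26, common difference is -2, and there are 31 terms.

Sₙ = n/2 × (first + last)
Last term = a + (n-1)d = 26 + (31-1)×(-2) = -34
S_31 = 31/2 × (26 + (-34))
S_31 = 31/2 × (-8) = -124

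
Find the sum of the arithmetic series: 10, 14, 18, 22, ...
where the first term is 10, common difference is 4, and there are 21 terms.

Sₙ = n/2 × (first + last)
Last term = a + (n-1)d = 10 + (21-1)×4 = 90
S_21 = 21/2 × (10 + 90)
S_21 = 21/2 × 100 = 1050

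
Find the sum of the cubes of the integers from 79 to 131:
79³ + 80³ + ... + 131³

Use ∑_{k=1}^{n} k³ = [n(n+1)/2]², then subtract the first 78 terms.
∑_{k=1}^{131} k³ = [131×132/2]² = 8646² = 74753316
∑_{k=1}^{78} k³ = [78×79/2]² = 3081² = 9492561
∑_{k=79}^{131} k³ = 74753316 - 9492561 = 65260755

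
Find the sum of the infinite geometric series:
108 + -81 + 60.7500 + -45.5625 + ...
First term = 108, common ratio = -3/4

For |r| < 1, S = a / (1 - r)
S = 108 / (1 - (-3/4))
S = 108 / (7/4)
S = 432/7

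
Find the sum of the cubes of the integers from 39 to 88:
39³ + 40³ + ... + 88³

Use ∑_{k=1}^{n} k³ = [n(n+1)/2]², then subtract the first 38 terms.
∑_{k=1}^{88} k³ = [88×89/2]² = 3916² = 15335056
∑_{k=1}^{38} k³ = [38×39/2]² = 741² = 549081
∑_{k=39}^{88} k³ = 15335056 - 549081 = 14785975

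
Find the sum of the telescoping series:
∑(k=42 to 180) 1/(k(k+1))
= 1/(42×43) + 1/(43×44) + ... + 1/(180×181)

Partial fractions: 1/(k(k+1)) = 1/k - 1/(k+1)
The series telescopes:
= (1/42 - 1/43) + (1/43 - 1/44) + ... + (1/180 - 1/181)
= 1/42 - 1/181
= 139/7602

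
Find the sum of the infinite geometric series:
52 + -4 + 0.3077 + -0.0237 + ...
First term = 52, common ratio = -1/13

For |r| < 1, S = a / (1 - r)
S = 52 / (1 - (-1/13))
S = 52 / (14/13)
S = 338/7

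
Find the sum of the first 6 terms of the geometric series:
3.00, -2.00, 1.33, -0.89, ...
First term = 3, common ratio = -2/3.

Sₙ = a(1 - rⁿ) / (1 - r)
S_6 = 3(1 - (-2/3)^6) / (1 - (-2/3))
S_6 = 3(1 - (64/729)) / (5/3)
S_6 = 133/81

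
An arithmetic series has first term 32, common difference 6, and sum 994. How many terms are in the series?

Using S = n/2 × [2a + (n-1)d]
994 = n/2 × [2(32) + (n-1)(6)]
994 = n/2 × [64 + 6n - 6]
1988 = n × [58 + 6n]
6n² + (58)n - 1988 = 0
Discriminant: Δ = (58)² - 4(6)(-1988) = 3364 + 47712 = 51076
√Δ = 226
n = [-(58) + √Δ] / (2·6) = (-58 + 226) / 12 = 168 / 12 = 14
(The negative root is discarded since n must be a positive integer.)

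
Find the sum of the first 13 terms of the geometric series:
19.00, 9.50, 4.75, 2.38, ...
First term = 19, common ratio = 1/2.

Sₙ = a(1 - rⁿ) / (1 - r)
S_13 = 19(1 - (1/2)^13) / (1 - (1/2))
S_13 = 19(1 - (1/8192)) / (1/2)
S_13 = 155629/4096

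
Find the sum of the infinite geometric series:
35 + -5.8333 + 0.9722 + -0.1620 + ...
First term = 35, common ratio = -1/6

For |r| < 1, S = a / (1 - r)
S = 35 / (1 - (-1/6))
S = 35 / (7/6)
S = 30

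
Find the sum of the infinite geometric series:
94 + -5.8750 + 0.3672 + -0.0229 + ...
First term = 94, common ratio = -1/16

For |r| < 1, S = a / (1 - r)
S = 94 / (1 - (-1/16))
S = 94 / (17/16)
S = 1504/17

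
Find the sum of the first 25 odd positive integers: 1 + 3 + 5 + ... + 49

Sum of first n odd numbers = n²
= 25²
= 625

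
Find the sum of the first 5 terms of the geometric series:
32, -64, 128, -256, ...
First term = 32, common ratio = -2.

Sₙ = a(1 - rⁿ) / (1 - r)
S_5 = 32(1 - (-2)^5) / (1 - (-2))
S_5 = 32(1 - (-32)) / (3)
S_5 = 352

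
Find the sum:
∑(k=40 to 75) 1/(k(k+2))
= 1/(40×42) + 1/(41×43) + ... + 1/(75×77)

Partial fractions: 1/(k(k+2)) = (1/2)[1/k - 1/(k+2)]
Telescoping leaves the first two and last two terms:
= (1/2)[1/40 + 1/41 - 1/76 - 1/77]
= 55773/4798640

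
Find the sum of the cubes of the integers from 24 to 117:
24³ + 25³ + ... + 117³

Use ∑_{k=1}^{n} k³ = [n(n+1)/2]², then subtract the first 23 terms.
∑_{k=1}^{117} k³ = [117×118/2]² = 6903² = 47651409
∑_{k=1}^{23} k³ = [23×24/2]² = 276² = 76176
∑_{k=24}^{117} k³ = 47651409 - 76176 = 47575233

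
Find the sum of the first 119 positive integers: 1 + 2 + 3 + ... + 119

Formula: ∑k = n(n+1)/2
= 119×120/2
= 14280/2
= 7140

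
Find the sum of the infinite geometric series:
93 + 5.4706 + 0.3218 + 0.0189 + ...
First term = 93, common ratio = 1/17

For |r| < 1, S = a / (1 - r)
S = 93 / (1 - (1/17))
S = 93 / (16/17)
S = 1581/16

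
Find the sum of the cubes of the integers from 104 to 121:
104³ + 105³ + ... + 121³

Use ∑_{k=1}^{n} k³ = [n(n+1)/2]², then subtract the first 103 terms.
∑_{k=1}^{121} k³ = [121×122/2]² = 7381² = 54479161
∑_{k=1}^{103} k³ = [103×104/2]² = 5356² = 28686736
∑_{k=104}^{121} k³ = 54479161 - 28686736 = 25792425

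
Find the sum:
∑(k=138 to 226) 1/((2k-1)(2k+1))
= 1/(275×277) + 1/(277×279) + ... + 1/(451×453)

Partial fractions: 1/((2k-1)(2k+1)) = (1/2)[1/(2k-1) - 1/(2k+1)]
The series telescopes:
= (1/2)[1/275 - 1/453]
= 89/124575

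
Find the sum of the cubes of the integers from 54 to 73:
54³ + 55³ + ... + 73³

Use ∑_{k=1}^{n} k³ = [n(n+1)/2]², then subtract the first 53 terms.
∑_{k=1}^{73} k³ = [73×74/2]² = 2701² = 7295401
∑_{k=1}^{53} k³ = [53×54/2]² = 1431² = 2047761
∑_{k=54}^{73} k³ = 7295401 - 2047761 = 5247640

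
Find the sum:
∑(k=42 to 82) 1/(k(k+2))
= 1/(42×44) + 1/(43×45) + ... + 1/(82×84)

Partial fractions: 1/(k(k+2)) = (1/2)[1/k - 1/(k+2)]
Telescoping leaves the first two and last two terms:
= (1/2)[1/42 + 1/43 - 1/83 - 1/84]
= 6929/599592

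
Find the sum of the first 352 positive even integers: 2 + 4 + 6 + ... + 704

Sum of first n even numbers = n(n+1)
= 352×353
= 124256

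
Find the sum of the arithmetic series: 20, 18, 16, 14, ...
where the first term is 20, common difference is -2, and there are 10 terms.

Sₙ = n/2 × (first + last)
Last term = a + (n-1)d = 20 + (10-1)×(-2) = 2
S_10 = 10/2 × (20 + 2)
S_10 = 10/2 × 22 = 110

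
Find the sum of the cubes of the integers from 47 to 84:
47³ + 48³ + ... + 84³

Use ∑_{k=1}^{n} k³ = [n(n+1)/2]², then subtract the first 46 terms.
∑_{k=1}^{84} k³ = [84×85/2]² = 3570² = 12744900
∑_{k=1}^{46} k³ = [46×47/2]² = 1081² = 1168561
∑_{k=47}^{84} k³ = 12744900 - 1168561 = 11576339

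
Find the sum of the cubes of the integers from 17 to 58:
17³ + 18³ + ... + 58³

Use ∑_{k=1}^{n} k³ = [n(n+1)/2]², then subtract the first 16 terms.
∑_{k=1}^{58} k³ = [58×59/2]² = 1711² = 2927521
∑_{k=1}^{16} k³ = [16×17/2]² = 136² = 18496
∑_{k=17}^{58} k³ = 2927521 - 18496 = 2909025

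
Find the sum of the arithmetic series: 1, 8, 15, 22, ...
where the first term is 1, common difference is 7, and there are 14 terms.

Sₙ = n/2 × (first + last)
Last term = a + (n-1)d = 1 + (14-1)×7 = 92
S_14 = 14/2 × (1 + 92)
S_14 = 14/2 × 93 = 651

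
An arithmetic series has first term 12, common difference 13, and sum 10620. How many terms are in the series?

Using S = n/2 × [2a + (n-1)d]
10620 = n/2 × [2(12) + (n-1)(13)]
10620 = n/2 × [24 + 13n - 13]
21240 = n × [11 + 13n]
13n² + (11)n - 21240 = 0
Discriminant: Δ = (11)² - 4(13)(-21240) = 121 + 1104480 = 1104601
√Δ = 1051
n = [-(11) + √Δ] / (2·13) = (-11 + 1051) / 26 = 1040 / 26 = 40
(The negative root is discarded since n must be a positive integer.)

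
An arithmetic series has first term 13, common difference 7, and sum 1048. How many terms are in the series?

Using S = n/2 × [2a + (n-1)d]
1048 = n/2 × [2(13) + (n-1)(7)]
1048 = n/2 × [26 + 7n - 7]
2096 = n × [19 + 7n]
7n² + (19)n - 2096 = 0
Discriminant: Δ = (19)² - 4(7)(-2096) = 361 + 58688 = 59049
√Δ = 243
n = [-(19) + √Δ] / (2·7) = (-19 + 243) / 14 = 224 / 14 = 16
(The negative root is discarded since n must be a positive integer.)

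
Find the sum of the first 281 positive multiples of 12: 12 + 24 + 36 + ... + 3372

Factor out 12: = 12(1 + 2 + ... + 281) = 12 × n(n+1)/2
= 12 × 281×282/2
= 12 × 39621
= 475452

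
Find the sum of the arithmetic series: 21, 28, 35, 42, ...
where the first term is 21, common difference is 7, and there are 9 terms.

Sₙ = n/2 × (first + last)
Last term = a + (n-1)d = 21 + (9-1)×7 = 77
S_9 = 9/2 × (21 + 77)
S_9 = 9/2 × 98 = 441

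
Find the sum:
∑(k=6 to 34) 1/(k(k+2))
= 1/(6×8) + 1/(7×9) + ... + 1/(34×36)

Partial fractions: 1/(k(k+2)) = (1/2)[1/k - 1/(k+2)]
Telescoping leaves the first two and last two terms:
= (1/2)[1/6 + 1/7 - 1/35 - 1/36]
= 319/2520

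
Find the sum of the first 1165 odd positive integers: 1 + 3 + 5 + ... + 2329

Sum of first n odd numbers = n²
= 1165²
= 1357225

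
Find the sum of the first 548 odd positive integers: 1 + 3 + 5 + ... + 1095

Sum of first n odd numbers = n²
= 548²
= 300304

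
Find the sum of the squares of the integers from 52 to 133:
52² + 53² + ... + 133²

Use ∑_{k=1}^{n} k² = n(n+1)(2n+1)/6, then subtract the first 51 terms.
∑_{k=1}^{133} k² = 133×134×267/6 = 793079
∑_{k=1}^{51} k² = 51×52×103/6 = 45526
∑_{k=52}^{133} k² = 793079 - 45526 = 747553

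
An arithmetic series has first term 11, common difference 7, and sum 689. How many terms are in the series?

Using S = n/2 × [2a + (n-1)d]
689 = n/2 × [2(11) + (n-1)(7)]
689 = n/2 × [22 + 7n - 7]
1378 = n × [15 + 7n]
7n² + (15)n - 1378 = 0
Discriminant: Δ = (15)² - 4(7)(-1378) = 225 + 38584 = 38809
√Δ = 197
n = [-(15) + √Δ] / (2·7) = (-15 + 197) / 14 = 182 / 14 = 13
(The negative root is discarded since n must be a positive integer.)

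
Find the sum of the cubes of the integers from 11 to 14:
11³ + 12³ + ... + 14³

Use ∑_{k=1}^{n} k³ = [n(n+1)/2]², then subtract the first 10 terms.
∑_{k=1}^{14} k³ = [14×15/2]² = 105² = 11025
∑_{k=1}^{10} k³ = [10×11/2]² = 55² = 3025
∑_{k=11}^{14} k³ = 11025 - 3025 = 8000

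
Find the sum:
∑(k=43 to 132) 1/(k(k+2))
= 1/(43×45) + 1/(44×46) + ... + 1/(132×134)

Partial fractions: 1/(k(k+2)) = (1/2)[1/k - 1/(k+2)]
Telescoping leaves the first two and last two terms:
= (1/2)[1/43 + 1/44 - 1/133 - 1/134]
= 522675/33719224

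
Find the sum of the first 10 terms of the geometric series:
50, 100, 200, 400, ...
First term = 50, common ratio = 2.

Sₙ = a(1 - rⁿ) / (1 - r)
S_10 = 50(1 - 2^10) / (1 - 2)
S_10 = 50(1 - 1024) / (-1)
S_10 = 51150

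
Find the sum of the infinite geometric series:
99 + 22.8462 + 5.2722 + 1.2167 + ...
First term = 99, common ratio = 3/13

For |r| < 1, S = a / (1 - r)
S = 99 / (1 - (3/13))
S = 99 / (10/13)
S = 1287/10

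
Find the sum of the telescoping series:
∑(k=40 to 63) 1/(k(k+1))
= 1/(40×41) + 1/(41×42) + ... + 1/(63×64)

Partial fractions: 1/(k(k+1)) = 1/k - 1/(k+1)
The series telescopes:
= (1/40 - 1/41) + (1/41 - 1/42) + ... + (1/63 - 1/64)
= 1/40 - 1/64
= 3/320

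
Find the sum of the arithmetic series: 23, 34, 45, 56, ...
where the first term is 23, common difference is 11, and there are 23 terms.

Sₙ = n/2 × (first + last)
Last term = a + (n-1)d = 23 + (23-1)×11 = 265
S_23 = 23/2 × (23 + 265)
S_23 = 23/2 × 288 = 3312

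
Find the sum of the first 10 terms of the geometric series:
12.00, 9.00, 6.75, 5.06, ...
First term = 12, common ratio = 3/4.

Sₙ = a(1 - rⁿ) / (1 - r)
S_10 = 12(1 - (3/4)^10) / (1 - (3/4))
S_10 = 12(1 - (59049/1048576)) / (1/4)
S_10 = 2968581/65536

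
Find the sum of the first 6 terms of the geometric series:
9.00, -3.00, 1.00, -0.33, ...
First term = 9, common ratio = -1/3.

Sₙ = a(1 - rⁿ) / (1 - r)
S_6 = 9(1 - (-1/3)^6) / (1 - (-1/3))
S_6 = 9(1 - (1/729)) / (4/3)
S_6 = 182/27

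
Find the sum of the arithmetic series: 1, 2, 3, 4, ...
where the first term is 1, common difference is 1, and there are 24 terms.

Sₙ = n/2 × (first + last)
Last term = a + (n-1)d = 1 + (24-1)×1 = 24
S_24 = 24/2 × (1 + 24)
S_24 = 24/2 × 25 = 300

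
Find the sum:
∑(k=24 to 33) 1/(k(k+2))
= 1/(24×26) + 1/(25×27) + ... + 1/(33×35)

Partial fractions: 1/(k(k+2)) = (1/2)[1/k - 1/(k+2)]
Telescoping leaves the first two and last two terms:
= (1/2)[1/24 + 1/25 - 1/34 - 1/35]
= 1691/142800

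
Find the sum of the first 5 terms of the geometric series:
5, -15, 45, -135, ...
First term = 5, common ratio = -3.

Sₙ = a(1 - rⁿ) / (1 - r)
S_5 = 5(1 - (-3)^5) / (1 - (-3))
S_5 = 5(1 - (-243)) / (4)
S_5 = 305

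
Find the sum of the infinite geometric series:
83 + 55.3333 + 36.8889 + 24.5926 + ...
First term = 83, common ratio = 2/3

For |r| < 1, S = a / (1 - r)
S = 83 / (1 - (2/3))
S = 83 / (1/3)
S = 249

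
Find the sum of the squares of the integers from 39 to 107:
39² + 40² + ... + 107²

Use ∑_{k=1}^{n} k² = n(n+1)(2n+1)/6, then subtract the first 38 terms.
∑_{k=1}^{107} k² = 107×108×215/6 = 414090
∑_{k=1}^{38} k² = 38×39×77/6 = 19019
∑_{k=39}^{107} k² = 414090 - 19019 = 395071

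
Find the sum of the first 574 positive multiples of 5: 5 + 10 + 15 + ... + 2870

Factor out 5: = 5(1 + 2 + ... + 574) = 5 × n(n+1)/2
= 5 × 574×575/2
= 5 × 165025
= 825125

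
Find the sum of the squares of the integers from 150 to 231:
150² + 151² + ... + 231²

Use ∑_{k=1}^{n} k² = n(n+1)(2n+1)/6, then subtract the first 149 terms.
∑_{k=1}^{231} k² = 231×232×463/6 = 4135516
∑_{k=1}^{149} k² = 149×150×299/6 = 1113775
∑_{k=150}^{231} k² = 4135516 - 1113775 = 3021741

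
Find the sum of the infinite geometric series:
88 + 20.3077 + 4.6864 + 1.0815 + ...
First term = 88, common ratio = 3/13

For |r| < 1, S = a / (1 - r)
S = 88 / (1 - (3/13))
S = 88 / (10/13)
S = 572/5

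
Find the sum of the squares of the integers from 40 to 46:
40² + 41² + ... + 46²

Use ∑_{k=1}^{n} k² = n(n+1)(2n+1)/6, then subtract the first 39 terms.
∑_{k=1}^{46} k² = 46×47×93/6 = 33511
∑_{k=1}^{39} k² = 39×40×79/6 = 20540
∑_{k=40}^{46} k² = 33511 - 20540 = 12971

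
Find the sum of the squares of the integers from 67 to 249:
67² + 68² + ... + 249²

Use ∑_{k=1}^{n} k² = n(n+1)(2n+1)/6, then subtract the first 66 terms.
∑_{k=1}^{249} k² = 249×250×499/6 = 5177125
∑_{k=1}^{66} k² = 66×67×133/6 = 98021
∑_{k=67}^{249} k² = 5177125 - 98021 = 5079104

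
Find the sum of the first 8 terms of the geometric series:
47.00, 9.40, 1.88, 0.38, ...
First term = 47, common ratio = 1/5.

Sₙ = a(1 - rⁿ) / (1 - r)
S_8 = 47(1 - (1/5)^8) / (1 - (1/5))
S_8 = 47(1 - (1/390625)) / (4/5)
S_8 = 4589832/78125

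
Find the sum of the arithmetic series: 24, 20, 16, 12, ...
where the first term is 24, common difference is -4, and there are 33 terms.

Sₙ = n/2 × (first + last)
Last term = a + (n-1)d = 24 + (33-1)×(-4) = -104
S_33 = 33/2 × (24 + (-104))
S_33 = 33/2 × (-80) = -1320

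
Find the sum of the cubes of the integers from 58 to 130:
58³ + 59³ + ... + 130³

Use ∑_{k=1}^{n} k³ = [n(n+1)/2]², then subtract the first 57 terms.
∑_{k=1}^{130} k³ = [130×131/2]² = 8515² = 72505225
∑_{k=1}^{57} k³ = [57×58/2]² = 1653² = 2732409
∑_{k=58}^{130} k³ = 72505225 - 2732409 = 69772816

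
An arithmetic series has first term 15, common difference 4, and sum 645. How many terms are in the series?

Using S = n/2 × [2a + (n-1)d]
645 = n/2 × [2(15) + (n-1)(4)]
645 = n/2 × [30 + 4n - 4]
1290 = n × [26 + 4n]
4n² + (26)n - 1290 = 0
Discriminant: Δ = (26)² - 4(4)(-1290) = 676 + 20640 = 21316
√Δ = 146
n = [-(26) + √Δ] / (2·4) = (-26 + 146) / 8 = 120 / 8 = 15
(The negative root is discarded since n must be a positive integer.)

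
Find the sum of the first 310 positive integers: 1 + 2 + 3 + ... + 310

Formula: ∑k = n(n+1)/2
= 310×311/2
= 96410/2
= 48205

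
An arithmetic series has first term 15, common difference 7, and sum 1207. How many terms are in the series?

Using S = n/2 × [2a + (n-1)d]
1207 = n/2 × [2(15) + (n-1)(7)]
1207 = n/2 × [30 + 7n - 7]
2414 = n × [23 + 7n]
7n² + (23)n - 2414 = 0
Discriminant: Δ = (23)² - 4(7)(-2414) = 529 + 67592 = 68121
√Δ = 261
n = [-(23) + √Δ] / (2·7) = (-23 + 261) / 14 = 238 / 14 = 17
(The negative root is discarded since n must be a positive integer.)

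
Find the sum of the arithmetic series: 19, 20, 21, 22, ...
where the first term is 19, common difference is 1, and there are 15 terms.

Sₙ = n/2 × (first + last)
Last term = a + (n-1)d = 19 + (15-1)×1 = 33
S_15 = 15/2 × (19 + 33)
S_15 = 15/2 × 52 = 390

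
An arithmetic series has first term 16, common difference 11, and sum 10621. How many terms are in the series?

Using S = n/2 × [2a + (n-1)d]
10621 = n/2 × [2(16) + (n-1)(11)]
10621 = n/2 × [32 + 11n - 11]
21242 = n × [21 + 11n]
11n² + (21)n - 21242 = 0
Discriminant: Δ = (21)² - 4(11)(-21242) = 441 + 934648 = 935089
√Δ = 967
n = [-(21) + √Δ] / (2·11) = (-21 + 967) / 22 = 946 / 22 = 43
(The negative root is discarded since n must be a positive integer.)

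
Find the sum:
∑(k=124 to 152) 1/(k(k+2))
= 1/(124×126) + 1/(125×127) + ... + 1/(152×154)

Partial fractions: 1/(k(k+2)) = (1/2)[1/k - 1/(k+2)]
Telescoping leaves the first two and last two terms:
= (1/2)[1/124 + 1/125 - 1/153 - 1/154]
= 554219/365211000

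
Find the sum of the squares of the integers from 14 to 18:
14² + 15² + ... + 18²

Use ∑_{k=1}^{n} k² = n(n+1)(2n+1)/6, then subtract the first 13 terms.
∑_{k=1}^{18} k² = 18×19×37/6 = 2109
∑_{k=1}^{13} k² = 13×14×27/6 = 819
∑_{k=14}^{18} k² = 2109 - 819 = 1290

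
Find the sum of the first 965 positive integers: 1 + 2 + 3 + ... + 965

Formula: ∑k = n(n+1)/2
= 965×966/2
= 932190/2
= 466095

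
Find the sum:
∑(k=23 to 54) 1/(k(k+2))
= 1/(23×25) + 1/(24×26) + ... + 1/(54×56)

Partial fractions: 1/(k(k+2)) = (1/2)[1/k - 1/(k+2)]
Telescoping leaves the first two and last two terms:
= (1/2)[1/23 + 1/24 - 1/55 - 1/56]
= 2609/106260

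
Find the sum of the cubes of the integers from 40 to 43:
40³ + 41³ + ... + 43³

Use ∑_{k=1}^{n} k³ = [n(n+1)/2]², then subtract the first 39 terms.
∑_{k=1}^{43} k³ = [43×44/2]² = 946² = 894916
∑_{k=1}^{39} k³ = [39×40/2]² = 780² = 608400
∑_{k=40}^{43} k³ = 894916 - 608400 = 286516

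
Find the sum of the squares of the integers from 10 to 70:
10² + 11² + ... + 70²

Use ∑_{k=1}^{n} k² = n(n+1)(2n+1)/6, then subtract the first 9 terms.
∑_{k=1}^{70} k² = 70×71×141/6 = 116795
∑_{k=1}^{9} k² = 9×10×19/6 = 285
∑_{k=10}^{70} k² = 116795 - 285 = 116510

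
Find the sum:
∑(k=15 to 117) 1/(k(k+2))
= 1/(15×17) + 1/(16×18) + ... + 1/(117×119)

Partial fractions: 1/(k(k+2)) = (1/2)[1/k - 1/(k+2)]
Telescoping leaves the first two and last two terms:
= (1/2)[1/15 + 1/16 - 1/118 - 1/119]
= 189211/3370080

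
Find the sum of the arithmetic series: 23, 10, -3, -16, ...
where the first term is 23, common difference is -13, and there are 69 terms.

Sₙ = n/2 × (first + last)
Last term = a + (n-1)d = 23 + (69-1)×(-13) = -861
S_69 = 69/2 × (23 + (-861))
S_69 = 69/2 × (-838) = -28911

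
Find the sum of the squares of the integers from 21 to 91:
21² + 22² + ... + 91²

Use ∑_{k=1}^{n} k² = n(n+1)(2n+1)/6, then subtract the first 20 terms.
∑_{k=1}^{91} k² = 91×92×183/6 = 255346
∑_{k=1}^{20} k² = 20×21×41/6 = 2870
∑_{k=21}^{91} k² = 255346 - 2870 = 252476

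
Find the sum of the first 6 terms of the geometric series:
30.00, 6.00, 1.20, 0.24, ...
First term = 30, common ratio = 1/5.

Sₙ = a(1 - rⁿ) / (1 - r)
S_6 = 30(1 - (1/5)^6) / (1 - (1/5))
S_6 = 30(1 - (1/15625)) / (4/5)
S_6 = 23436/625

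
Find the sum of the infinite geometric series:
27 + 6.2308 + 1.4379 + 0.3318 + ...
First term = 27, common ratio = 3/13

For |r| < 1, S = a / (1 - r)
S = 27 / (1 - (3/13))
S = 27 / (10/13)
S = 351/10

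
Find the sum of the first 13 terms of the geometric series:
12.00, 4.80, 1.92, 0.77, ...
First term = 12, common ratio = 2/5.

Sₙ = a(1 - rⁿ) / (1 - r)
S_13 = 12(1 - (2/5)^13) / (1 - (2/5))
S_13 = 12(1 - (8192/1220703125)) / (3/5)
S_13 = 4882779732/244140625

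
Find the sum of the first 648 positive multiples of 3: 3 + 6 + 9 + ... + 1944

Factor out 3: = 3(1 + 2 + ... + 648) = 3 × n(n+1)/2
= 3 × 648×649/2
= 3 × 210276
= 630828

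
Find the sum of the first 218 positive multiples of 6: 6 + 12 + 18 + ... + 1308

Factor out 6: = 6(1 + 2 + ... + 218) = 6 × n(n+1)/2
= 6 × 218×219/2
= 6 × 23871
= 143226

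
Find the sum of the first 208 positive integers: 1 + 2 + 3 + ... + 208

Formula: ∑k = n(n+1)/2
= 208×209/2
= 43472/2
= 21736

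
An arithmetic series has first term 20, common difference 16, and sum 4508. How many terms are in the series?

Using S = n/2 × [2a + (n-1)d]
4508 = n/2 × [2(20) + (n-1)(16)]
4508 = n/2 × [40 + 16n - 16]
9016 = n × [24 + 16n]
16n² + (24)n - 9016 = 0
Discriminant: Δ = (24)² - 4(16)(-9016) = 576 + 577024 = 577600
√Δ = 760
n = [-(24) + √Δ] / (2·16) = (-24 + 760) / 32 = 736 / 32 = 23
(The negative root is discarded since n must be a positive integer.)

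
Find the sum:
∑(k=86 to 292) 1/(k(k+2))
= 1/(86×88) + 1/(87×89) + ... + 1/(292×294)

Partial fractions: 1/(k(k+2)) = (1/2)[1/k - 1/(k+2)]
Telescoping leaves the first two and last two terms:
= (1/2)[1/86 + 1/87 - 1/293 - 1/294]
= 145981/17903179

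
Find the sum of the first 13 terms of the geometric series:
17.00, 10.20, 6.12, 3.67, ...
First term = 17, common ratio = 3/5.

Sₙ = a(1 - rⁿ) / (1 - r)
S_13 = 17(1 - (3/5)^13) / (1 - (3/5))
S_13 = 17(1 - (1594323/1220703125)) / (2/5)
S_13 = 10362424817/244140625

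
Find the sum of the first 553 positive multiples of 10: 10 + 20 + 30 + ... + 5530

Factor out 10: = 10(1 + 2 + ... + 553) = 10 × n(n+1)/2
= 10 × 553×554/2
= 10 × 153181
= 1531810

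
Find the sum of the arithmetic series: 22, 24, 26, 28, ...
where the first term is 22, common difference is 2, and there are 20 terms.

Sₙ = n/2 × (first + last)
Last term = a + (n-1)d = 22 + (20-1)×2 = 60
S_20 = 20/2 × (22 + 60)
S_20 = 20/2 × 82 = 820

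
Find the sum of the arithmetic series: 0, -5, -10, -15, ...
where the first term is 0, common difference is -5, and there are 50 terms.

Sₙ = n/2 × (first + last)
Last term = a + (n-1)d = 0 + (50-1)×(-5) = -245
S_50 = 50/2 × (0 + (-245))
S_50 = 50/2 × (-245) = -6125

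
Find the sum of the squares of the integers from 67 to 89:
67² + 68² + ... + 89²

Use ∑_{k=1}^{n} k² = n(n+1)(2n+1)/6, then subtract the first 66 terms.
∑_{k=1}^{89} k² = 89×90×179/6 = 238965
∑_{k=1}^{66} k² = 66×67×133/6 = 98021
∑_{k=67}^{89} k² = 238965 - 98021 = 140944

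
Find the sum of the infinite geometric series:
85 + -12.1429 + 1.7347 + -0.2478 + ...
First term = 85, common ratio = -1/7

For |r| < 1, S = a / (1 - r)
S = 85 / (1 - (-1/7))
S = 85 / (8/7)
S = 595/8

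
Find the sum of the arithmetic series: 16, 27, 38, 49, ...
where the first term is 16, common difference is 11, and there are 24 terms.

Sₙ = n/2 × (first + last)
Last term = a + (n-1)d = 16 + (24-1)×11 = 269
S_24 = 24/2 × (16 + 269)
S_24 = 24/2 × 285 = 3420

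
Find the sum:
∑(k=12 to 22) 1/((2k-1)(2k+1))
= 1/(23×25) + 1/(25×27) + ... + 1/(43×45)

Partial fractions: 1/((2k-1)(2k+1)) = (1/2)[1/(2k-1) - 1/(2k+1)]
The series telescopes:
= (1/2)[1/23 - 1/45]
= 11/1035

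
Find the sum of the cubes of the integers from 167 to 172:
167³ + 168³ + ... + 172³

Use ∑_{k=1}^{n} k³ = [n(n+1)/2]², then subtract the first 166 terms.
∑_{k=1}^{172} k³ = [172×173/2]² = 14878² = 221354884
∑_{k=1}^{166} k³ = [166×167/2]² = 13861² = 192127321
∑_{k=167}^{172} k³ = 221354884 - 192127321 = 29227563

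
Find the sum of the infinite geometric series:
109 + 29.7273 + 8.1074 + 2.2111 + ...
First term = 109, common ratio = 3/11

For |r| < 1, S = a / (1 - r)
S = 109 / (1 - (3/11))
S = 109 / (8/11)
S = 1199/8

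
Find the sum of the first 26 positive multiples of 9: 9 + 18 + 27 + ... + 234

Factor out 9: = 9(1 + 2 + ... + 26) = 9 × n(n+1)/2
= 9 × 26×27/2
= 9 × 351
= 3159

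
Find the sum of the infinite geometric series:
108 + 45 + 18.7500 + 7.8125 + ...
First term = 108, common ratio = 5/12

For |r| < 1, S = a / (1 - r)
S = 108 / (1 - (5/12))
S = 108 / (7/12)
S = 1296/7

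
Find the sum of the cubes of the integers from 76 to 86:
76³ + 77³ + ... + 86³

Use ∑_{k=1}^{n} k³ = [n(n+1)/2]², then subtract the first 75 terms.
∑_{k=1}^{86} k³ = [86×87/2]² = 3741² = 13995081
∑_{k=1}^{75} k³ = [75×76/2]² = 2850² = 8122500
∑_{k=76}^{86} k³ = 13995081 - 8122500 = 5872581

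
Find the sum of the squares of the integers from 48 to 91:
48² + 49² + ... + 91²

Use ∑_{k=1}^{n} k² = n(n+1)(2n+1)/6, then subtract the first 47 terms.
∑_{k=1}^{91} k² = 91×92×183/6 = 255346
∑_{k=1}^{47} k² = 47×48×95/6 = 35720
∑_{k=48}^{91} k² = 255346 - 35720 = 219626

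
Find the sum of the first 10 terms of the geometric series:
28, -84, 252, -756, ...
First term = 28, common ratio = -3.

Sₙ = a(1 - rⁿ) / (1 - r)
S_10 = 28(1 - (-3)^10) / (1 - (-3))
S_10 = 28(1 - 59049) / (4)
S_10 = -413336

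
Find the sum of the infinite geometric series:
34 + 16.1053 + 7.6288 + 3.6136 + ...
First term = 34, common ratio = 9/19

For |r| < 1, S = a / (1 - r)
S = 34 / (1 - (9/19))
S = 34 / (10/19)
S = 323/5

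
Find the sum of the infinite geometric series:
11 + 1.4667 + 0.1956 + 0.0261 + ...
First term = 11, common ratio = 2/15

For |r| < 1, S = a / (1 - r)
S = 11 / (1 - (2/15))
S = 11 / (13/15)
S = 165/13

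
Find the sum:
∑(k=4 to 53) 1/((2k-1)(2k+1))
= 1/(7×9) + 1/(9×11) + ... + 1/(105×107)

Partial fractions: 1/((2k-1)(2k+1)) = (1/2)[1/(2k-1) - 1/(2k+1)]
The series telescopes:
= (1/2)[1/7 - 1/107]
= 50/749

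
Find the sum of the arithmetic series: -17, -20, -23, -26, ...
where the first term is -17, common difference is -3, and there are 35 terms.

Sₙ = n/2 × (first + last)
Last term = a + (n-1)d = -17 + (35-1)×(-3) = -119
S_35 = 35/2 × (-17 + (-119))
S_35 = 35/2 × (-136) = -2380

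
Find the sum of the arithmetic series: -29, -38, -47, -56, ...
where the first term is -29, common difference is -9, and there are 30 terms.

Sₙ = n/2 × (first + last)
Last term = a + (n-1)d = -29 + (30-1)×(-9) = -290
S_30 = 30/2 × (-29 + (-290))
S_30 = 30/2 × (-319) = -4785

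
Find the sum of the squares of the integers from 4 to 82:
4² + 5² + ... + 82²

Use ∑_{k=1}^{n} k² = n(n+1)(2n+1)/6, then subtract the first 3 terms.
∑_{k=1}^{82} k² = 82×83×165/6 = 187165
∑_{k=1}^{3} k² = 3×4×7/6 = 14
∑_{k=4}^{82} k² = 187165 - 14 = 187151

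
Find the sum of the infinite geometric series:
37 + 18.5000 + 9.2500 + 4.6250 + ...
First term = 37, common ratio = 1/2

For |r| < 1, S = a / (1 - r)
S = 37 / (1 - (1/2))
S = 37 / (1/2)
S = 74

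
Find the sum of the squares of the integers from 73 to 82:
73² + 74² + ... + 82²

Use ∑_{k=1}^{n} k² = n(n+1)(2n+1)/6, then subtract the first 72 terms.
∑_{k=1}^{82} k² = 82×83×165/6 = 187165
∑_{k=1}^{72} k² = 72×73×145/6 = 127020
∑_{k=73}^{82} k² = 187165 - 127020 = 60145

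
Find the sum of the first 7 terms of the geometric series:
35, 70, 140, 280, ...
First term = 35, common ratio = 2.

Sₙ = a(1 - rⁿ) / (1 - r)
S_7 = 35(1 - 2^7) / (1 - 2)
S_7 = 35(1 - 128) / (-1)
S_7 = 4445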